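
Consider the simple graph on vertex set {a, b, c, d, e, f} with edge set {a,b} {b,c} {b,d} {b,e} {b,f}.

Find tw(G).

A width-1 tree decomposition is:
Bags: B1 = {b, d}  B2 = {b, f}  B3 = {b, e}  B4 = {b, c}  B5 = {a, b}
Tree: B1–B2, B2–B3, B3–B4, B1–B5
Each bag holds 2 vertices, so the decomposition has width 1, which upper-bounds the treewidth. G has an edge, so its treewidth is at least 1. Therefore the treewidth is 1.

1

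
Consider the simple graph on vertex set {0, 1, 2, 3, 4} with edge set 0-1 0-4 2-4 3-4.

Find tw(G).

1

A width-1 tree decomposition is:
Bags: B1 = {0, 4}  B2 = {0, 1}  B3 = {3, 4}  B4 = {2, 4}
Tree: B1–B2, B1–B3, B3–B4
Each bag holds 2 vertices, so the decomposition has width 1, which upper-bounds the treewidth. G has an edge, so its treewidth is at least 1. Combining the bounds, tw(G) = 1.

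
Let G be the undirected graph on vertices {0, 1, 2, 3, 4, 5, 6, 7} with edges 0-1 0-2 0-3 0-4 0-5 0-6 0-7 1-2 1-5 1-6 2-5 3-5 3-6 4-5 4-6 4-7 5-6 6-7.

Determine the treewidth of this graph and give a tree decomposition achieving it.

Treewidth 3.
One optimal decomposition is:
Bags: B1 = {0, 4, 5, 6}  B2 = {0, 4, 6, 7}  B3 = {0, 1, 5, 6}  B4 = {0, 3, 5, 6}  B5 = {0, 1, 2, 5}
Tree: B1–B2, B1–B3, B1–B4, B3–B5

Every bag has size at most 4, so the width is 4 − 1 = 3 and tw(G) ≤ 3. Conversely, {0, 1, 2, 5} is a clique of size 4, and the vertices of any clique must share a bag in every tree decomposition; so some bag has ≥ 4 vertices and tw(G) ≥ 3. Combining the bounds, tw(G) = 3.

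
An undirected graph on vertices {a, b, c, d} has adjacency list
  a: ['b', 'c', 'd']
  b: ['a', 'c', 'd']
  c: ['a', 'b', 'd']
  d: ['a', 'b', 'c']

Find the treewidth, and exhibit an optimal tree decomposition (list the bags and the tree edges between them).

A single bag containing all 4 vertices is trivially a valid decomposition of width 3. Conversely, {a, b, c, d} is a clique of size 4, and the vertices of any clique must share a bag in every tree decomposition; so some bag has ≥ 4 vertices and tw(G) ≥ 3. Therefore the treewidth is 3.

Treewidth 3.
One such decomposition:
Bags: B1 = {a, b, c, d}
Tree: (single bag)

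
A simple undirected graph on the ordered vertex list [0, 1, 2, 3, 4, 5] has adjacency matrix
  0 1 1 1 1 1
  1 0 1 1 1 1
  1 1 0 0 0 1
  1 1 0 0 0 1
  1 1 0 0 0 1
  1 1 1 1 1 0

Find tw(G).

3

A width-3 tree decomposition is:
Bags: B1 = {0, 1, 3, 5}  B2 = {0, 1, 4, 5}  B3 = {0, 1, 2, 5}
Tree: B1–B2, B2–B3
Each bag holds 4 vertices, so the decomposition has width 3, which upper-bounds the treewidth. For the lower bound, the 4 vertices {0, 1, 2, 5} are pairwise adjacent, and any tree decomposition puts a clique entirely inside one bag — forcing width ≥ 3. Therefore the treewidth is 3.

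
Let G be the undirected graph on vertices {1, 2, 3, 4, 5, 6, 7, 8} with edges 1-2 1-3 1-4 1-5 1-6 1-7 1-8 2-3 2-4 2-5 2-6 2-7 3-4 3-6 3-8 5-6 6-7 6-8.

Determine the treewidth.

A width-3 tree decomposition is:
Bags: B1 = {1, 2, 3, 6}  B2 = {1, 2, 3, 4}  B3 = {1, 2, 6, 7}  B4 = {1, 2, 5, 6}  B5 = {1, 3, 6, 8}
Tree: B1–B2, B1–B3, B1–B4, B1–B5
Each bag holds 4 vertices, so the decomposition has width 3, which upper-bounds the treewidth. Conversely, {1, 3, 6, 8} is a clique of size 4, and the vertices of any clique must share a bag in every tree decomposition; so some bag has ≥ 4 vertices and tw(G) ≥ 3. The upper and lower bounds meet at 3, so that is the treewidth.

3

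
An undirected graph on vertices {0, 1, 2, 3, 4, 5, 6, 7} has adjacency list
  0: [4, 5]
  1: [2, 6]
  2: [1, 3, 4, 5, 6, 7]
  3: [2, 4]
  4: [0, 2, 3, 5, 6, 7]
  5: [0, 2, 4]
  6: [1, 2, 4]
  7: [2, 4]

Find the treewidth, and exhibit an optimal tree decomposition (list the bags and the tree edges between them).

Treewidth 2.
One such decomposition:
Bags: B1 = {2, 4, 5}  B2 = {2, 4, 7}  B3 = {0, 4, 5}  B4 = {2, 4, 6}  B5 = {2, 3, 4}  B6 = {1, 2, 6}
Tree: B1–B2, B1–B3, B2–B4, B1–B5, B4–B6

The largest bag has 3 vertices, giving width 2; this decomposition certifies tw(G) ≤ 2. For the lower bound, the 3 vertices {0, 4, 5} are pairwise adjacent, and any tree decomposition puts a clique entirely inside one bag — forcing width ≥ 2. The upper and lower bounds meet at 2, so that is the treewidth.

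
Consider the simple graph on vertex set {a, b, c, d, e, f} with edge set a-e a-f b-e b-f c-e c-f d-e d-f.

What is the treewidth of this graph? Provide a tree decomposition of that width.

Treewidth 2.
Bags: B1 = {a, e, f}  B2 = {c, e, f}  B3 = {d, e, f}  B4 = {b, e, f}
Tree: B1–B2, B2–B3, B3–B4

Each bag holds 3 vertices, so the decomposition has width 2, which upper-bounds the treewidth. The edges a–e–c–f–a form a cycle, so G is not a tree and its treewidth is at least 2. Combining the bounds, tw(G) = 2.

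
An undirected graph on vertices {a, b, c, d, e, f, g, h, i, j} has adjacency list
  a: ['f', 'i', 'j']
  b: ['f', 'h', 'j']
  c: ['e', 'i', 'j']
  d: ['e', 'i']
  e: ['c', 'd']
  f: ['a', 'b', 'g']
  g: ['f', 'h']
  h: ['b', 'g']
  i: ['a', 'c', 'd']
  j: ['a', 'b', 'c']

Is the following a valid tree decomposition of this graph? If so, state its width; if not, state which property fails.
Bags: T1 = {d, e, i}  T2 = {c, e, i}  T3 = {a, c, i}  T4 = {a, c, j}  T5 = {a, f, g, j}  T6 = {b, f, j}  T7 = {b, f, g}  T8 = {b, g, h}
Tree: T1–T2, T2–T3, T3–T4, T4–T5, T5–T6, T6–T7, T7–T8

A tree decomposition must satisfy three properties: every vertex lies in some bag; for every edge, both endpoints lie together in some bag; and for every vertex, the bags containing it form a connected subtree. Here bags containing vertex g are not connected in the tree, so the decomposition is invalid.

No — bags containing vertex g are not connected in the tree.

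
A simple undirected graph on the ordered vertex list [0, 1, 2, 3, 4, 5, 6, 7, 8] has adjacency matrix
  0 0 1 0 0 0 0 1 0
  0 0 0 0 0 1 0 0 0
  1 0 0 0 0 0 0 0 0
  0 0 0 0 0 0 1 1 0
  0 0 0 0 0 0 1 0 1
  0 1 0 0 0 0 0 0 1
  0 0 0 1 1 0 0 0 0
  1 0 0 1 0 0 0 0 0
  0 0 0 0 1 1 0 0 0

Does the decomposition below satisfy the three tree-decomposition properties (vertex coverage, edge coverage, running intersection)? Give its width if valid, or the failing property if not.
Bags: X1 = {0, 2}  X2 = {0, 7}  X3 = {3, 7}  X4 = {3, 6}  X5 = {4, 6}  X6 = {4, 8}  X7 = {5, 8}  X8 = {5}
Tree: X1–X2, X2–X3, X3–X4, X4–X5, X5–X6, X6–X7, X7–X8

No — vertex 1 appears in no bag.

A tree decomposition must satisfy three properties: every vertex lies in some bag; for every edge, both endpoints lie together in some bag; and for every vertex, the bags containing it form a connected subtree. Here vertex 1 appears in no bag, so the decomposition is invalid.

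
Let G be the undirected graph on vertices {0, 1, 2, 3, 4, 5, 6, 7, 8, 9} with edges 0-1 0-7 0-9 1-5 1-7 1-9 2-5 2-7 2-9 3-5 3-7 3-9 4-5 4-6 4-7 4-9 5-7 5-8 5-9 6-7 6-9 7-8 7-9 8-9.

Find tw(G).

A width-3 tree decomposition is:
Bags: B1 = {4, 5, 7, 9}  B2 = {5, 7, 8, 9}  B3 = {1, 5, 7, 9}  B4 = {0, 1, 7, 9}  B5 = {4, 6, 7, 9}  B6 = {3, 5, 7, 9}  B7 = {2, 5, 7, 9}
Tree: B1–B2, B2–B3, B3–B4, B1–B5, B1–B6, B1–B7
Each bag holds 4 vertices, so the decomposition has width 3, which upper-bounds the treewidth. For the lower bound, the 4 vertices {0, 1, 7, 9} are pairwise adjacent, and any tree decomposition puts a clique entirely inside one bag — forcing width ≥ 3. Combining the bounds, tw(G) = 3.

3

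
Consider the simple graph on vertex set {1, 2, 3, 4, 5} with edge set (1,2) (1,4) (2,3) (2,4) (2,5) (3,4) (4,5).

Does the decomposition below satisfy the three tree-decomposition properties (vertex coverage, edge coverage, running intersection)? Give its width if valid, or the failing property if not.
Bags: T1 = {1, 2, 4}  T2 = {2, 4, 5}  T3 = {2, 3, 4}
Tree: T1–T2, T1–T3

Checking the three conditions: (i) the bags cover all of {1, 2, 3, 4, 5}; (ii) for each edge, some bag contains both endpoints; (iii) the bags containing any fixed vertex form a subtree. All hold, so the decomposition is valid with width 3 − 1 = 2.

Yes; width 2.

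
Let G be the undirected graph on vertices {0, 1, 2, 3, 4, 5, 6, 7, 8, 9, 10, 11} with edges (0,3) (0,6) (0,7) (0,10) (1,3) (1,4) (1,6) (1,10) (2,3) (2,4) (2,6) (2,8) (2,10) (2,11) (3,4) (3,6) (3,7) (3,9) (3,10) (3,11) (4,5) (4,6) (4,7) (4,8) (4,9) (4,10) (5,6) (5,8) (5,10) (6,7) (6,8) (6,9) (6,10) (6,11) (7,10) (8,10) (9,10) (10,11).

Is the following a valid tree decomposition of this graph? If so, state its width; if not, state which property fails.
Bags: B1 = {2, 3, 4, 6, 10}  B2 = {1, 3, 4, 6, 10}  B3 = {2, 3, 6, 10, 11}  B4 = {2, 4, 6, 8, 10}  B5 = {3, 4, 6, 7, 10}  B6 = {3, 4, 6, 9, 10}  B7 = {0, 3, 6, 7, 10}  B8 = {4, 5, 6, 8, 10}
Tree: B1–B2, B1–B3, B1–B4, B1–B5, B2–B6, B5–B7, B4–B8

Vertex coverage: the bags together contain {0, 1, 2, 3, 4, 5, 6, 7, 8, 9, 10, 11}, the full vertex set. Edge coverage: each edge of G has both endpoints in at least one bag. Running intersection: for every vertex, the bags containing it form a connected subtree. All three properties hold, so this is a valid tree decomposition of width max|bag| − 1 = 4, and hence tw(G) ≤ 4.

Yes; width 4.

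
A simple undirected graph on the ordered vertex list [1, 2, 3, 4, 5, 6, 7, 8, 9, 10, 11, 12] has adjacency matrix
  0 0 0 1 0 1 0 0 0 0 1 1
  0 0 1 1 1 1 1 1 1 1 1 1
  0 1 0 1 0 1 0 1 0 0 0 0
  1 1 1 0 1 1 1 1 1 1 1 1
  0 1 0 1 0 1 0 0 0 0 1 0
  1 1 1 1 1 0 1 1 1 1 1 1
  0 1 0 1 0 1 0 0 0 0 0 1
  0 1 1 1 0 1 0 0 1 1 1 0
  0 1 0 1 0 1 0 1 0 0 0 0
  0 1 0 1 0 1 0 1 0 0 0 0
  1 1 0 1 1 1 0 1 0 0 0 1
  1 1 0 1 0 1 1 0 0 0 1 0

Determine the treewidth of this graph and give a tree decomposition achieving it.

Every bag has size at most 5, so the width is 5 − 1 = 4 and tw(G) ≤ 4. For the lower bound, the 5 vertices {1, 4, 6, 11, 12} are pairwise adjacent, and any tree decomposition puts a clique entirely inside one bag — forcing width ≥ 4. Combining the bounds, tw(G) = 4.

Treewidth 4.
One optimal decomposition is:
Bags: B1 = {2, 4, 6, 11, 12}  B2 = {2, 4, 6, 8, 11}  B3 = {2, 4, 6, 7, 12}  B4 = {2, 4, 6, 8, 9}  B5 = {1, 4, 6, 11, 12}  B6 = {2, 4, 5, 6, 11}  B7 = {2, 3, 4, 6, 8}  B8 = {2, 4, 6, 8, 10}
Tree: B1–B2, B1–B3, B2–B4, B1–B5, B1–B6, B2–B7, B4–B8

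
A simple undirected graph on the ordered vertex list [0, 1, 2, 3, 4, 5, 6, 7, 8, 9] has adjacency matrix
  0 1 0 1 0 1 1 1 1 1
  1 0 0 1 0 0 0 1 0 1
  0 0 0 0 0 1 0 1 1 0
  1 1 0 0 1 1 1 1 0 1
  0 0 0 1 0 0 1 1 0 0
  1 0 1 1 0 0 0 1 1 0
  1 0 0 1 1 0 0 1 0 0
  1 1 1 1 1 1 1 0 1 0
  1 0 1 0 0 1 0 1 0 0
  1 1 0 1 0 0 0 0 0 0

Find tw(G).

3

A width-3 tree decomposition is:
Bags: B1 = {0, 3, 6, 7}  B2 = {0, 3, 5, 7}  B3 = {0, 1, 3, 7}  B4 = {0, 5, 7, 8}  B5 = {3, 4, 6, 7}  B6 = {0, 1, 3, 9}  B7 = {2, 5, 7, 8}
Tree: B1–B2, B1–B3, B2–B4, B1–B5, B3–B6, B4–B7
Every bag has size at most 4, so the width is 4 − 1 = 3 and tw(G) ≤ 3. Conversely, {0, 1, 3, 9} is a clique of size 4, and the vertices of any clique must share a bag in every tree decomposition; so some bag has ≥ 4 vertices and tw(G) ≥ 3. The upper and lower bounds meet at 3, so that is the treewidth.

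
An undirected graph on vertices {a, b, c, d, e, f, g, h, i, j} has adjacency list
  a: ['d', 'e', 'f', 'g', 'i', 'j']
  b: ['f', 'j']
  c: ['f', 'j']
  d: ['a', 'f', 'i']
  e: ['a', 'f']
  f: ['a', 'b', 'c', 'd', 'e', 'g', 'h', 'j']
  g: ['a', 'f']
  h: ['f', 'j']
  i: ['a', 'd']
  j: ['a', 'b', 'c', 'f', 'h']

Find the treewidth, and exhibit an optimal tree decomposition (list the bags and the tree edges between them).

Treewidth 2.
Bags: B1 = {a, f, j}  B2 = {a, d, f}  B3 = {a, d, i}  B4 = {a, f, g}  B5 = {b, f, j}  B6 = {c, f, j}  B7 = {f, h, j}  B8 = {a, e, f}
Tree: B1–B2, B2–B3, B1–B4, B1–B5, B1–B6, B1–B7, B2–B8

The largest bag has 3 vertices, giving width 2; this decomposition certifies tw(G) ≤ 2. For the lower bound, the 3 vertices {f, h, j} are pairwise adjacent, and any tree decomposition puts a clique entirely inside one bag — forcing width ≥ 2. Hence tw(G) = 2 exactly.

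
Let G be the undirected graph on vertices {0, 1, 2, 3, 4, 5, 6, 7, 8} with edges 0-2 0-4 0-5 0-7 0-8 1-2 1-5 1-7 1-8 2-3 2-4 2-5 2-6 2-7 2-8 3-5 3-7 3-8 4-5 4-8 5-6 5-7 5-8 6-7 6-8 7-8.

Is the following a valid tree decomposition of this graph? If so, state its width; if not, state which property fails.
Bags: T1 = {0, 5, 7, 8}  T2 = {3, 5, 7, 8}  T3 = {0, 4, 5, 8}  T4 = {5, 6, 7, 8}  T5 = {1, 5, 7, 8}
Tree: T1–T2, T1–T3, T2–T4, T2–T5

No — vertex 2 appears in no bag.

A tree decomposition must satisfy three properties: every vertex lies in some bag; for every edge, both endpoints lie together in some bag; and for every vertex, the bags containing it form a connected subtree. Here vertex 2 appears in no bag, so the decomposition is invalid.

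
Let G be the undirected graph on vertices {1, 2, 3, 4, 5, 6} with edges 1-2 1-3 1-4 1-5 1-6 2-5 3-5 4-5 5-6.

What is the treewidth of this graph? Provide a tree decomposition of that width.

Treewidth 2.
Bags: B1 = {1, 3, 5}  B2 = {1, 5, 6}  B3 = {1, 4, 5}  B4 = {1, 2, 5}
Tree: B1–B2, B1–B3, B2–B4

The largest bag has 3 vertices, giving width 2; this decomposition certifies tw(G) ≤ 2. For the lower bound, the 3 vertices {1, 2, 5} are pairwise adjacent, and any tree decomposition puts a clique entirely inside one bag — forcing width ≥ 2. Combining the bounds, tw(G) = 2.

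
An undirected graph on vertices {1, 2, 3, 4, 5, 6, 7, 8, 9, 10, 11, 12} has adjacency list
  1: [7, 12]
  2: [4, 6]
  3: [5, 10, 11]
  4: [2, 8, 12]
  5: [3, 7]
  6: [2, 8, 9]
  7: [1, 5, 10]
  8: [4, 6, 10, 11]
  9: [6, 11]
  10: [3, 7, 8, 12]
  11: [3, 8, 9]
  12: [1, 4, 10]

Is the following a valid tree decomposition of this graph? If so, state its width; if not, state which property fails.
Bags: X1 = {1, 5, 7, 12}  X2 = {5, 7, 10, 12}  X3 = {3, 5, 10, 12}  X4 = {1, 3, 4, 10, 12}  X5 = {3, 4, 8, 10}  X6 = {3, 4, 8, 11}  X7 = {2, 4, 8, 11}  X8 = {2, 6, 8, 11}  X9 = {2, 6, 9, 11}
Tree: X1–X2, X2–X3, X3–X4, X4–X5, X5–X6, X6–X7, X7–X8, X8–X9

No — bags containing vertex 1 are not connected in the tree.

A tree decomposition must satisfy three properties: every vertex lies in some bag; for every edge, both endpoints lie together in some bag; and for every vertex, the bags containing it form a connected subtree. Here bags containing vertex 1 are not connected in the tree, so the decomposition is invalid.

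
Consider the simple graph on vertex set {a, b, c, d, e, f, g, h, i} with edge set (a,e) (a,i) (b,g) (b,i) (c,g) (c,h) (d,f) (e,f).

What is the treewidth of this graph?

A width-1 tree decomposition is:
Bags: B1 = {d, f}  B2 = {e, f}  B3 = {a, e}  B4 = {a, i}  B5 = {b, i}  B6 = {b, g}  B7 = {c, g}  B8 = {c, h}
Tree: B1–B2, B2–B3, B3–B4, B4–B5, B5–B6, B6–B7, B7–B8
Each bag holds 2 vertices, so the decomposition has width 1, which upper-bounds the treewidth. Since G has at least one edge (e.g. d–f), it is not an edgeless graph, so tw(G) ≥ 1. Therefore the treewidth is 1.

1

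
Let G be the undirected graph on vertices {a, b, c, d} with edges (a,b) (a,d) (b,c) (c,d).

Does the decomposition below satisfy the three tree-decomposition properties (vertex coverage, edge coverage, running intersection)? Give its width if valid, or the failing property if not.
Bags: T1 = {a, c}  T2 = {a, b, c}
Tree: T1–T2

A tree decomposition must satisfy three properties: every vertex lies in some bag; for every edge, both endpoints lie together in some bag; and for every vertex, the bags containing it form a connected subtree. Here vertex d appears in no bag, so the decomposition is invalid.

No — vertex d appears in no bag.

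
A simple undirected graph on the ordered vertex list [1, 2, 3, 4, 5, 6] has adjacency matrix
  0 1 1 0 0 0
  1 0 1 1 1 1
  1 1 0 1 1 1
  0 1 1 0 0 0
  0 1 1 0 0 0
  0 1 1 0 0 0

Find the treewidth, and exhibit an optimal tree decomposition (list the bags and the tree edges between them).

The largest bag has 3 vertices, giving width 2; this decomposition certifies tw(G) ≤ 2. Conversely, {1, 2, 3} is a clique of size 3, and the vertices of any clique must share a bag in every tree decomposition; so some bag has ≥ 3 vertices and tw(G) ≥ 2. Hence tw(G) = 2 exactly.

Treewidth 2.
One such decomposition:
Bags: B1 = {1, 2, 3}  B2 = {2, 3, 5}  B3 = {2, 3, 4}  B4 = {2, 3, 6}
Tree: B1–B2, B1–B3, B2–B4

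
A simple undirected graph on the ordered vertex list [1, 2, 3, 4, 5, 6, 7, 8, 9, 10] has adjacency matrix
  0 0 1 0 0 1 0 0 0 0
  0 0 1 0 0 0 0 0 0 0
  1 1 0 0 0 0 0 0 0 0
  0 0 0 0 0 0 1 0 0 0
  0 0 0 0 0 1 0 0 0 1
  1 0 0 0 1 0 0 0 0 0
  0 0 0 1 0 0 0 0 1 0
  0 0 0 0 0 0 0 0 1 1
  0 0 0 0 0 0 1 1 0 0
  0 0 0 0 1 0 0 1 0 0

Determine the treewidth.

A width-1 tree decomposition is:
Bags: B1 = {4, 7}  B2 = {7, 9}  B3 = {8, 9}  B4 = {8, 10}  B5 = {5, 10}  B6 = {5, 6}  B7 = {1, 6}  B8 = {1, 3}  B9 = {2, 3}
Tree: B1–B2, B2–B3, B3–B4, B4–B5, B5–B6, B6–B7, B7–B8, B8–B9
Every bag has size at most 2, so the width is 2 − 1 = 1 and tw(G) ≤ 1. G has an edge, so its treewidth is at least 1. Combining the bounds, tw(G) = 1.

1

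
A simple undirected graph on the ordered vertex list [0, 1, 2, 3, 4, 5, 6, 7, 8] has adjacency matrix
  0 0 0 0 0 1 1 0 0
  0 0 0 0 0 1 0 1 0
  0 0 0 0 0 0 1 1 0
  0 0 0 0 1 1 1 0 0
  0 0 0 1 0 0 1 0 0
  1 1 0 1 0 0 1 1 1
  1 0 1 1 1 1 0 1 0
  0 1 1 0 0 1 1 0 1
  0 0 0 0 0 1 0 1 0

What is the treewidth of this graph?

2

A width-2 tree decomposition is:
Bags: B1 = {2, 6, 7}  B2 = {5, 6, 7}  B3 = {0, 5, 6}  B4 = {3, 5, 6}  B5 = {5, 7, 8}  B6 = {3, 4, 6}  B7 = {1, 5, 7}
Tree: B1–B2, B2–B3, B3–B4, B2–B5, B4–B6, B5–B7
The largest bag has 3 vertices, giving width 2; this decomposition certifies tw(G) ≤ 2. For the lower bound, the 3 vertices {2, 6, 7} are pairwise adjacent, and any tree decomposition puts a clique entirely inside one bag — forcing width ≥ 2. The upper and lower bounds meet at 2, so that is the treewidth.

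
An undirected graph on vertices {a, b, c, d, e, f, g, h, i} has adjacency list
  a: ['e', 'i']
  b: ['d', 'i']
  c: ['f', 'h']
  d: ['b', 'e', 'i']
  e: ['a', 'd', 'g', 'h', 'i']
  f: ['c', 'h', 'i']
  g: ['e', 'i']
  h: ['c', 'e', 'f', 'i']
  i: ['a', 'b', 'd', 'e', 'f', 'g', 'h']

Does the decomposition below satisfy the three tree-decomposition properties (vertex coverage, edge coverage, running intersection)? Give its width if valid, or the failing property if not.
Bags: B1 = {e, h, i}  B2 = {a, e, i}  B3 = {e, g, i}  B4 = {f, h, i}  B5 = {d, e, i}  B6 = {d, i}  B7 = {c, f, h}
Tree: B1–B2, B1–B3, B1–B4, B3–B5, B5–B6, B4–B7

No — vertex b appears in no bag.

A tree decomposition must satisfy three properties: every vertex lies in some bag; for every edge, both endpoints lie together in some bag; and for every vertex, the bags containing it form a connected subtree. Here vertex b appears in no bag, so the decomposition is invalid.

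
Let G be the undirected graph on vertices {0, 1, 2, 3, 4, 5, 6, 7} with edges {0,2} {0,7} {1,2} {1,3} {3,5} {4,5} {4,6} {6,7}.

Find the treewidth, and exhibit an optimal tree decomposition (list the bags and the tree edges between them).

Each bag holds 3 vertices, so the decomposition has width 2, which upper-bounds the treewidth. For the lower bound, G contains the cycle 2–0–7–6–4–5–3–1–2, so G is not a forest; only forests have treewidth ≤ 1, hence tw(G) ≥ 2. Combining the bounds, tw(G) = 2.

Treewidth 2.
One such decomposition:
Bags: B1 = {0, 2, 7}  B2 = {2, 6, 7}  B3 = {2, 4, 6}  B4 = {2, 4, 5}  B5 = {2, 3, 5}  B6 = {1, 2, 3}
Tree: B1–B2, B2–B3, B3–B4, B4–B5, B5–B6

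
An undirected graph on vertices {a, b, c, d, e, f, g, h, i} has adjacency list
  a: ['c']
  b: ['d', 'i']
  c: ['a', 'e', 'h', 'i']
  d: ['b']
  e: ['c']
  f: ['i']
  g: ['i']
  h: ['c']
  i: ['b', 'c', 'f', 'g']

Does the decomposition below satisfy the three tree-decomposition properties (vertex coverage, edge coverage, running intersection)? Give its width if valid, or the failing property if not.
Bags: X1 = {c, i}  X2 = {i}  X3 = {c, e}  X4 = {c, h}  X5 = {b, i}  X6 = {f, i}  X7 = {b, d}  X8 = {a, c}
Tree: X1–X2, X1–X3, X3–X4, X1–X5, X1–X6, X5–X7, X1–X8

No — vertex g appears in no bag.

A tree decomposition must satisfy three properties: every vertex lies in some bag; for every edge, both endpoints lie together in some bag; and for every vertex, the bags containing it form a connected subtree. Here vertex g appears in no bag, so the decomposition is invalid.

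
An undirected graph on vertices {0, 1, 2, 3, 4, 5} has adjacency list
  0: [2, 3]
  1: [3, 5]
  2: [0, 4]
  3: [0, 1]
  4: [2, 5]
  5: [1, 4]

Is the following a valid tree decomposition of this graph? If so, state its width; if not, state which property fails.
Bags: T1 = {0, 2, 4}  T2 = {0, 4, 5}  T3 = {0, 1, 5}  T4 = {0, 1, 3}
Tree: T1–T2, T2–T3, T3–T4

Yes; width 2.

Every vertex of G appears in some bag (union = {0, 1, 2, 3, 4, 5}); every edge is covered by a bag; and for each vertex v the set of bags containing v is connected in the bag tree. The decomposition is therefore valid. The largest bag has 3 vertices, so the width is 2.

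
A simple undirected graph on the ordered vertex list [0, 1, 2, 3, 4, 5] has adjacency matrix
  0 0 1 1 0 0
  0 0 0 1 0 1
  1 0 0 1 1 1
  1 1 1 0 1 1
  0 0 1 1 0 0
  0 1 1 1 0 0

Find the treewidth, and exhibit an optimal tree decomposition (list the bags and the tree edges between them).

Treewidth 2.
Bags: B1 = {2, 3, 5}  B2 = {0, 2, 3}  B3 = {1, 3, 5}  B4 = {2, 3, 4}
Tree: B1–B2, B1–B3, B2–B4

The largest bag has 3 vertices, giving width 2; this decomposition certifies tw(G) ≤ 2. On the other hand G contains the 3-clique {1, 3, 5}. A clique must lie in a single bag of any decomposition, so no decomposition can have width below 2. Combining the bounds, tw(G) = 2.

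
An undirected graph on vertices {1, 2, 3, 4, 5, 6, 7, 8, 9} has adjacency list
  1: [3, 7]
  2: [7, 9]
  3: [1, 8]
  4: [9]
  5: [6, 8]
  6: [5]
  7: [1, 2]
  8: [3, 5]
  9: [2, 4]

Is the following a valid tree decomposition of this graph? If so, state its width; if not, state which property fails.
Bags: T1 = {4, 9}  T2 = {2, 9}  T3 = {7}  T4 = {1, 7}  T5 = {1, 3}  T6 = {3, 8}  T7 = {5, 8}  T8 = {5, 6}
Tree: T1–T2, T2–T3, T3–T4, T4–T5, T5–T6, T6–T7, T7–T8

No — edge (2,7) lies in no bag.

A tree decomposition must satisfy three properties: every vertex lies in some bag; for every edge, both endpoints lie together in some bag; and for every vertex, the bags containing it form a connected subtree. Here edge (2,7) lies in no bag, so the decomposition is invalid.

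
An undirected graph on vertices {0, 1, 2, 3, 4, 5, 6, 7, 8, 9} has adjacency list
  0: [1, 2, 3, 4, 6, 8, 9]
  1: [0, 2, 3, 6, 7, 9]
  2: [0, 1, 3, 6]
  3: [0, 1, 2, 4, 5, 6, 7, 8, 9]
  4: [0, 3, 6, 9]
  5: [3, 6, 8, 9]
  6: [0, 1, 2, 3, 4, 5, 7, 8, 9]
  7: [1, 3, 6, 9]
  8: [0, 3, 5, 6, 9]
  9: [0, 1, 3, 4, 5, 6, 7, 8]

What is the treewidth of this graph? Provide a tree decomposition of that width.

Each bag holds 5 vertices, so the decomposition has width 4, which upper-bounds the treewidth. Conversely, {0, 3, 6, 8, 9} is a clique of size 5, and the vertices of any clique must share a bag in every tree decomposition; so some bag has ≥ 5 vertices and tw(G) ≥ 4. The upper and lower bounds meet at 4, so that is the treewidth.

Treewidth 4.
One such decomposition:
Bags: B1 = {0, 3, 6, 8, 9}  B2 = {0, 3, 4, 6, 9}  B3 = {0, 1, 3, 6, 9}  B4 = {1, 3, 6, 7, 9}  B5 = {0, 1, 2, 3, 6}  B6 = {3, 5, 6, 8, 9}
Tree: B1–B2, B1–B3, B3–B4, B3–B5, B1–B6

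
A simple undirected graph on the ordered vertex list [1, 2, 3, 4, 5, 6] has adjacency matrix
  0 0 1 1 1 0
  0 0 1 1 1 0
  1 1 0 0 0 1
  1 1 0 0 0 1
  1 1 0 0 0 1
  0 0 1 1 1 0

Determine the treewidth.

3

A width-3 tree decomposition is:
Bags: B1 = {1, 3, 4, 5}  B2 = {3, 4, 5, 6}  B3 = {2, 3, 4, 5}
Tree: B1–B2, B2–B3
Each bag holds 4 vertices, so the decomposition has width 3, which upper-bounds the treewidth. For the lower bound: the 4 vertex sets {1,3}, {4,6}, {5}, {2} are disjoint, each induces a connected subgraph, and every pair is joined by at least one edge of G. Contracting each set to a single vertex therefore yields K_{4} as a minor, and since treewidth is minor-monotone, tw(G) ≥ tw(K_{4}) = 3. Combining the bounds, tw(G) = 3.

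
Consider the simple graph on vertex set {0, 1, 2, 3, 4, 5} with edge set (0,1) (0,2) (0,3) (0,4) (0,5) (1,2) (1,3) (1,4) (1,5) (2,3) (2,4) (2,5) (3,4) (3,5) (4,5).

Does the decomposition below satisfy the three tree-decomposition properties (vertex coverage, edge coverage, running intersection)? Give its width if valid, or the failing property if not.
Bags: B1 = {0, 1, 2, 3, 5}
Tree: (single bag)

No — vertex 4 appears in no bag.

A tree decomposition must satisfy three properties: every vertex lies in some bag; for every edge, both endpoints lie together in some bag; and for every vertex, the bags containing it form a connected subtree. Here vertex 4 appears in no bag, so the decomposition is invalid.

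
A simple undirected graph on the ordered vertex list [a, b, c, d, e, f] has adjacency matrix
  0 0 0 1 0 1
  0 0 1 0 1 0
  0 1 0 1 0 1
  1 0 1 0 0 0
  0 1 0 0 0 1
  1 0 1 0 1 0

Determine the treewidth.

A width-2 tree decomposition is:
Bags: B1 = {b, e, f}  B2 = {b, c, f}  B3 = {a, c, f}  B4 = {a, c, d}
Tree: B1–B2, B2–B3, B3–B4
Every bag has size at most 3, so the width is 3 − 1 = 2 and tw(G) ≤ 2. For the lower bound, G contains the cycle e–b–c–f–e, so G is not a forest; only forests have treewidth ≤ 1, hence tw(G) ≥ 2. Hence tw(G) = 2 exactly.

2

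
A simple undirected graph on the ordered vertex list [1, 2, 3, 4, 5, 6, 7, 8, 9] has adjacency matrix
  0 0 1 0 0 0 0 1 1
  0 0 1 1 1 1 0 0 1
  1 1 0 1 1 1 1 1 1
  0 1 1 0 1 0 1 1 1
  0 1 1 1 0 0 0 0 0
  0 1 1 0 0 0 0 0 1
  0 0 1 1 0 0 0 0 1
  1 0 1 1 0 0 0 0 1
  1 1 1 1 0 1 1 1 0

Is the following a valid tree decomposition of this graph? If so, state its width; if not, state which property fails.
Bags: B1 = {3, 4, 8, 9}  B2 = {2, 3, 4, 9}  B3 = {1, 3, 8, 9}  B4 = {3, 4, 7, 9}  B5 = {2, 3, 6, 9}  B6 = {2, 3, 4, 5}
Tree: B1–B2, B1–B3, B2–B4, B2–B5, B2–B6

Yes; width 3.

Every vertex of G appears in some bag (union = {1, 2, 3, 4, 5, 6, 7, 8, 9}); every edge is covered by a bag; and for each vertex v the set of bags containing v is connected in the bag tree. The decomposition is therefore valid. The largest bag has 4 vertices, so the width is 3.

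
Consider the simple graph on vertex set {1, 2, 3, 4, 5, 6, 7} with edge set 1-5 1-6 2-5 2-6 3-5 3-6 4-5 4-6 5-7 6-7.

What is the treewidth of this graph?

2

A width-2 tree decomposition is:
Bags: B1 = {4, 5, 6}  B2 = {2, 5, 6}  B3 = {3, 5, 6}  B4 = {5, 6, 7}  B5 = {1, 5, 6}
Tree: B1–B2, B2–B3, B3–B4, B4–B5
Each bag holds 3 vertices, so the decomposition has width 2, which upper-bounds the treewidth. Since 6–4–5–2–6 is a cycle in G, G is not acyclic. Forests are exactly the graphs of treewidth ≤ 1, so tw(G) ≥ 2. The upper and lower bounds meet at 2, so that is the treewidth.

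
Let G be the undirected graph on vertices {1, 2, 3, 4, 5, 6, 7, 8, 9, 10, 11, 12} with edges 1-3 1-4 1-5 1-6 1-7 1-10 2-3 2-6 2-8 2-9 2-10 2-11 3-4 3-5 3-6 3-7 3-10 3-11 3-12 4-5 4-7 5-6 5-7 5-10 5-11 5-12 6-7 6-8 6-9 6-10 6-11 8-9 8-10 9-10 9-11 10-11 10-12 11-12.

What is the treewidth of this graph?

4

A width-4 tree decomposition is:
Bags: B1 = {1, 3, 5, 6, 10}  B2 = {3, 5, 6, 10, 11}  B3 = {2, 3, 6, 10, 11}  B4 = {2, 6, 9, 10, 11}  B5 = {3, 5, 10, 11, 12}  B6 = {1, 3, 5, 6, 7}  B7 = {2, 6, 8, 9, 10}  B8 = {1, 3, 4, 5, 7}
Tree: B1–B2, B2–B3, B3–B4, B2–B5, B1–B6, B4–B7, B6–B8
Each bag holds 5 vertices, so the decomposition has width 4, which upper-bounds the treewidth. Conversely, {2, 6, 8, 9, 10} is a clique of size 5, and the vertices of any clique must share a bag in every tree decomposition; so some bag has ≥ 5 vertices and tw(G) ≥ 4. Therefore the treewidth is 4.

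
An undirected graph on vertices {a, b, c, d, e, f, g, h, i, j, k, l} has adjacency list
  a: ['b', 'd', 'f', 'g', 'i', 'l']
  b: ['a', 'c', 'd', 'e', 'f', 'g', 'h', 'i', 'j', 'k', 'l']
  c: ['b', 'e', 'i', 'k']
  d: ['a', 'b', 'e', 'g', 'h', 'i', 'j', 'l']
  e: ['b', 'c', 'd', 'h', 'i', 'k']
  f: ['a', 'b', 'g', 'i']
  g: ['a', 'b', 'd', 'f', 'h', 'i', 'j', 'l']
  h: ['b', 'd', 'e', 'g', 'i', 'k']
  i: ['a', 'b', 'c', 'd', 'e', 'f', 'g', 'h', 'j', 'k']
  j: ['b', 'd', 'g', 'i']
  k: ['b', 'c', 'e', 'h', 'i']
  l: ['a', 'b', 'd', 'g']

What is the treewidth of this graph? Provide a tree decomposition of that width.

Every bag has size at most 5, so the width is 5 − 1 = 4 and tw(G) ≤ 4. On the other hand G contains the 5-clique {a, b, d, g, l}. A clique must lie in a single bag of any decomposition, so no decomposition can have width below 4. Hence tw(G) = 4 exactly.

Treewidth 4.
One such decomposition:
Bags: B1 = {a, b, d, g, i}  B2 = {b, d, g, h, i}  B3 = {a, b, d, g, l}  B4 = {b, d, e, h, i}  B5 = {b, e, h, i, k}  B6 = {b, c, e, i, k}  B7 = {b, d, g, i, j}  B8 = {a, b, f, g, i}
Tree: B1–B2, B1–B3, B2–B4, B4–B5, B5–B6, B1–B7, B1–B8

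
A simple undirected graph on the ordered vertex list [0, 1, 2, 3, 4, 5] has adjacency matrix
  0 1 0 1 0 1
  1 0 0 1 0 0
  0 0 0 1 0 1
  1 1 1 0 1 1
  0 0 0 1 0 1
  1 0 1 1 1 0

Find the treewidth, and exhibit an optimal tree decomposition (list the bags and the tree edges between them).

Treewidth 2.
Bags: B1 = {3, 4, 5}  B2 = {0, 3, 5}  B3 = {2, 3, 5}  B4 = {0, 1, 3}
Tree: B1–B2, B2–B3, B2–B4

Each bag holds 3 vertices, so the decomposition has width 2, which upper-bounds the treewidth. For the lower bound, the 3 vertices {0, 1, 3} are pairwise adjacent, and any tree decomposition puts a clique entirely inside one bag — forcing width ≥ 2. The upper and lower bounds meet at 2, so that is the treewidth.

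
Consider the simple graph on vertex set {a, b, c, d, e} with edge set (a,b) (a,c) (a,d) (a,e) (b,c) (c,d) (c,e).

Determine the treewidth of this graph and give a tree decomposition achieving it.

Treewidth 2.
One optimal decomposition is:
Bags: B1 = {a, c, d}  B2 = {a, b, c}  B3 = {a, c, e}
Tree: B1–B2, B1–B3

Each bag holds 3 vertices, so the decomposition has width 2, which upper-bounds the treewidth. Conversely, {a, c, d} is a clique of size 3, and the vertices of any clique must share a bag in every tree decomposition; so some bag has ≥ 3 vertices and tw(G) ≥ 2. Therefore the treewidth is 2.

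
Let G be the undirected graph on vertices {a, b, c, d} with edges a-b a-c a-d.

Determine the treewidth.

1

A width-1 tree decomposition is:
Bags: B1 = {a, b}  B2 = {a, c}  B3 = {a, d}
Tree: B1–B2, B1–B3
The largest bag has 2 vertices, giving width 1; this decomposition certifies tw(G) ≤ 1. Since G has at least one edge (e.g. b–a), it is not an edgeless graph, so tw(G) ≥ 1. Hence tw(G) = 1 exactly.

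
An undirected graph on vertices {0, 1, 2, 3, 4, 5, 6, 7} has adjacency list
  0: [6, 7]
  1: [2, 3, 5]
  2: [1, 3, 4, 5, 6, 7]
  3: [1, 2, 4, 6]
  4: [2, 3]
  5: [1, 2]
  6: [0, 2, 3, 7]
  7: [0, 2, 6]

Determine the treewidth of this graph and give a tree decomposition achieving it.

Each bag holds 3 vertices, so the decomposition has width 2, which upper-bounds the treewidth. On the other hand G contains the 3-clique {0, 6, 7}. A clique must lie in a single bag of any decomposition, so no decomposition can have width below 2. Combining the bounds, tw(G) = 2.

Treewidth 2.
One such decomposition:
Bags: B1 = {1, 2, 5}  B2 = {1, 2, 3}  B3 = {2, 3, 4}  B4 = {2, 3, 6}  B5 = {2, 6, 7}  B6 = {0, 6, 7}
Tree: B1–B2, B2–B3, B2–B4, B4–B5, B5–B6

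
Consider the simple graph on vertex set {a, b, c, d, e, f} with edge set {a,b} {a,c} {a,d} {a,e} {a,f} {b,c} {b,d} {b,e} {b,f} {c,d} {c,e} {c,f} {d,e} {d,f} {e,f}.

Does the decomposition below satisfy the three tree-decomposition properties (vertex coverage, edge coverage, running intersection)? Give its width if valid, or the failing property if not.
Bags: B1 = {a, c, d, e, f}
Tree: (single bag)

A tree decomposition must satisfy three properties: every vertex lies in some bag; for every edge, both endpoints lie together in some bag; and for every vertex, the bags containing it form a connected subtree. Here vertex b appears in no bag, so the decomposition is invalid.

No — vertex b appears in no bag.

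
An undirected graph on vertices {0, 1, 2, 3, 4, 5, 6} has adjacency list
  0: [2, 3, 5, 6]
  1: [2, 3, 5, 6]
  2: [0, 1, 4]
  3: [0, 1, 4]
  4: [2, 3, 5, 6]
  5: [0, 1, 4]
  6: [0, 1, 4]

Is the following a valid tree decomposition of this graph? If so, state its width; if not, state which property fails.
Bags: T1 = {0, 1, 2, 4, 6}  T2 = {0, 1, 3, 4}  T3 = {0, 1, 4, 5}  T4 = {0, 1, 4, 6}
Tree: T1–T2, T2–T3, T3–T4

A tree decomposition must satisfy three properties: every vertex lies in some bag; for every edge, both endpoints lie together in some bag; and for every vertex, the bags containing it form a connected subtree. Here bags containing vertex 6 are not connected in the tree, so the decomposition is invalid.

No — bags containing vertex 6 are not connected in the tree.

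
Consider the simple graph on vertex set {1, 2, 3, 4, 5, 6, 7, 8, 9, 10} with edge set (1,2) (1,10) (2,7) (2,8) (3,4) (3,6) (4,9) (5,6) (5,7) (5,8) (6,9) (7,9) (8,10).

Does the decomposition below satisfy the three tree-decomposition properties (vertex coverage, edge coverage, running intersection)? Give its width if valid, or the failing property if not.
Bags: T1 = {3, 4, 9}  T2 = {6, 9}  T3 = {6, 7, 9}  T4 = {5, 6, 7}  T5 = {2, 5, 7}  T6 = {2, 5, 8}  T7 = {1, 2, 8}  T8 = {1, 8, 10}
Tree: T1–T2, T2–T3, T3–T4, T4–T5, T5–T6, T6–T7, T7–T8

No — edge (3,6) lies in no bag.

A tree decomposition must satisfy three properties: every vertex lies in some bag; for every edge, both endpoints lie together in some bag; and for every vertex, the bags containing it form a connected subtree. Here edge (3,6) lies in no bag, so the decomposition is invalid.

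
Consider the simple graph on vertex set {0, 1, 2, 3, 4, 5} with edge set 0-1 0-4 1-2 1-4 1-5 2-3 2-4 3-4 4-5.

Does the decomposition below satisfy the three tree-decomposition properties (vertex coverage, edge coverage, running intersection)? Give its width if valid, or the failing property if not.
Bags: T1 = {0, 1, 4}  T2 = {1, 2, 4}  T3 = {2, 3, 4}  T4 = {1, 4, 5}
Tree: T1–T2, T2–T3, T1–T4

Every vertex of G appears in some bag (union = {0, 1, 2, 3, 4, 5}); every edge is covered by a bag; and for each vertex v the set of bags containing v is connected in the bag tree. The decomposition is therefore valid. The largest bag has 3 vertices, so the width is 2.

Yes; width 2.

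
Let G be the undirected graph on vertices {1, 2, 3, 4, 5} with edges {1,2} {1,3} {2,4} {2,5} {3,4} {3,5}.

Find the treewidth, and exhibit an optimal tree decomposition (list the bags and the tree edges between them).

The largest bag has 3 vertices, giving width 2; this decomposition certifies tw(G) ≤ 2. Since 3–5–2–1–3 is a cycle in G, G is not acyclic. Forests are exactly the graphs of treewidth ≤ 1, so tw(G) ≥ 2. Hence tw(G) = 2 exactly.

Treewidth 2.
Bags: B1 = {2, 3, 5}  B2 = {1, 2, 3}  B3 = {2, 3, 4}
Tree: B1–B2, B2–B3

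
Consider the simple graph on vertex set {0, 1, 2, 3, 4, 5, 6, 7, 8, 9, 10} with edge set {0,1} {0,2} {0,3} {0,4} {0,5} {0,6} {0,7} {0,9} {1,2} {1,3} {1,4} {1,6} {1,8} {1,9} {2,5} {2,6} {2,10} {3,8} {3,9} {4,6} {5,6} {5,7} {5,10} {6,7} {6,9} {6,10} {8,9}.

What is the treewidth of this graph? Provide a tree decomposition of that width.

Every bag has size at most 4, so the width is 4 − 1 = 3 and tw(G) ≤ 3. Conversely, {0, 1, 3, 9} is a clique of size 4, and the vertices of any clique must share a bag in every tree decomposition; so some bag has ≥ 4 vertices and tw(G) ≥ 3. Hence tw(G) = 3 exactly.

Treewidth 3.
Bags: B1 = {0, 1, 6, 9}  B2 = {0, 1, 2, 6}  B3 = {0, 2, 5, 6}  B4 = {2, 5, 6, 10}  B5 = {0, 1, 3, 9}  B6 = {0, 5, 6, 7}  B7 = {0, 1, 4, 6}  B8 = {1, 3, 8, 9}
Tree: B1–B2, B2–B3, B3–B4, B1–B5, B3–B6, B2–B7, B5–B8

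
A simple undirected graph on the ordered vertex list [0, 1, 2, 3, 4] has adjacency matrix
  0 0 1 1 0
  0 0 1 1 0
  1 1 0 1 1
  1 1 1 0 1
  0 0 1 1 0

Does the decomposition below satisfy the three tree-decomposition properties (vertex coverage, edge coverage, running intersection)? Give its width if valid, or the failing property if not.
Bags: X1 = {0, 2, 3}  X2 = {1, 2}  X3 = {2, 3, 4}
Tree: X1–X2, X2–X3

No — edge (3,1) lies in no bag.

A tree decomposition must satisfy three properties: every vertex lies in some bag; for every edge, both endpoints lie together in some bag; and for every vertex, the bags containing it form a connected subtree. Here edge (3,1) lies in no bag, so the decomposition is invalid.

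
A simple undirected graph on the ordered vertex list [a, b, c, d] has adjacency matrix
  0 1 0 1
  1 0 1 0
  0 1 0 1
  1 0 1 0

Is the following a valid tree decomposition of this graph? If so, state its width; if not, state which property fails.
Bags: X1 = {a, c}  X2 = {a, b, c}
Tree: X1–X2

No — vertex d appears in no bag.

A tree decomposition must satisfy three properties: every vertex lies in some bag; for every edge, both endpoints lie together in some bag; and for every vertex, the bags containing it form a connected subtree. Here vertex d appears in no bag, so the decomposition is invalid.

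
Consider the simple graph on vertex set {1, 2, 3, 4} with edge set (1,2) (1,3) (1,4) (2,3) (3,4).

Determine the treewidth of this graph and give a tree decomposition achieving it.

Treewidth 2.
One optimal decomposition is:
Bags: B1 = {1, 2, 3}  B2 = {1, 3, 4}
Tree: B1–B2

The largest bag has 3 vertices, giving width 2; this decomposition certifies tw(G) ≤ 2. For the lower bound, the 3 vertices {1, 2, 3} are pairwise adjacent, and any tree decomposition puts a clique entirely inside one bag — forcing width ≥ 2. The upper and lower bounds meet at 2, so that is the treewidth.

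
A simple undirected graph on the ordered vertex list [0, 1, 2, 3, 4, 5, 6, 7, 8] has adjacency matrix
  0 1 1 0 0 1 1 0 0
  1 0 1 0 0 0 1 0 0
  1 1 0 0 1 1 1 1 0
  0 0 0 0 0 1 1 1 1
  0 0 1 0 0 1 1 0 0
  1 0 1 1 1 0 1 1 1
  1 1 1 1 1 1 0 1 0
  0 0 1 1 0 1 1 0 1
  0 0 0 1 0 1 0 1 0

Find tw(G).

3

A width-3 tree decomposition is:
Bags: B1 = {2, 4, 5, 6}  B2 = {0, 2, 5, 6}  B3 = {2, 5, 6, 7}  B4 = {3, 5, 6, 7}  B5 = {0, 1, 2, 6}  B6 = {3, 5, 7, 8}
Tree: B1–B2, B2–B3, B3–B4, B2–B5, B4–B6
The largest bag has 4 vertices, giving width 3; this decomposition certifies tw(G) ≤ 3. For the lower bound, the 4 vertices {0, 1, 2, 6} are pairwise adjacent, and any tree decomposition puts a clique entirely inside one bag — forcing width ≥ 3. The upper and lower bounds meet at 3, so that is the treewidth.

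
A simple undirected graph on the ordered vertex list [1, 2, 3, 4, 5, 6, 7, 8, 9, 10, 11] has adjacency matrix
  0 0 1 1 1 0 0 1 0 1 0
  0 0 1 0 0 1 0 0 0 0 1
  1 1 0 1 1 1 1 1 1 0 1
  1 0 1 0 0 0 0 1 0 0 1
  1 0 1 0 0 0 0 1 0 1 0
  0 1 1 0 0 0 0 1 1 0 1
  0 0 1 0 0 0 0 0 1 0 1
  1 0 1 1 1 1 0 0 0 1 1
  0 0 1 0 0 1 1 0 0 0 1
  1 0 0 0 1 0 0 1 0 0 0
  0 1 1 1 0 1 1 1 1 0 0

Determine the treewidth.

3

A width-3 tree decomposition is:
Bags: B1 = {1, 3, 4, 8}  B2 = {3, 4, 8, 11}  B3 = {3, 6, 8, 11}  B4 = {3, 6, 9, 11}  B5 = {1, 3, 5, 8}  B6 = {3, 7, 9, 11}  B7 = {2, 3, 6, 11}  B8 = {1, 5, 8, 10}
Tree: B1–B2, B2–B3, B3–B4, B1–B5, B4–B6, B4–B7, B5–B8
Every bag has size at most 4, so the width is 4 − 1 = 3 and tw(G) ≤ 3. Conversely, {1, 5, 8, 10} is a clique of size 4, and the vertices of any clique must share a bag in every tree decomposition; so some bag has ≥ 4 vertices and tw(G) ≥ 3. The upper and lower bounds meet at 3, so that is the treewidth.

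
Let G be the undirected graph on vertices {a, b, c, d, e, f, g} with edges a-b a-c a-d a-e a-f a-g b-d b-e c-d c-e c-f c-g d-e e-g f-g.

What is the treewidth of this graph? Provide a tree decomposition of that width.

Treewidth 3.
One optimal decomposition is:
Bags: B1 = {a, c, e, g}  B2 = {a, c, d, e}  B3 = {a, b, d, e}  B4 = {a, c, f, g}
Tree: B1–B2, B2–B3, B1–B4

Every bag has size at most 4, so the width is 4 − 1 = 3 and tw(G) ≤ 3. On the other hand G contains the 4-clique {a, c, d, e}. A clique must lie in a single bag of any decomposition, so no decomposition can have width below 3. Combining the bounds, tw(G) = 3.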